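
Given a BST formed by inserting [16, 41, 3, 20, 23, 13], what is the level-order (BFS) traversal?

Tree insertion order: [16, 41, 3, 20, 23, 13]
Tree (level-order array): [16, 3, 41, None, 13, 20, None, None, None, None, 23]
BFS from the root, enqueuing left then right child of each popped node:
  queue [16] -> pop 16, enqueue [3, 41], visited so far: [16]
  queue [3, 41] -> pop 3, enqueue [13], visited so far: [16, 3]
  queue [41, 13] -> pop 41, enqueue [20], visited so far: [16, 3, 41]
  queue [13, 20] -> pop 13, enqueue [none], visited so far: [16, 3, 41, 13]
  queue [20] -> pop 20, enqueue [23], visited so far: [16, 3, 41, 13, 20]
  queue [23] -> pop 23, enqueue [none], visited so far: [16, 3, 41, 13, 20, 23]
Result: [16, 3, 41, 13, 20, 23]


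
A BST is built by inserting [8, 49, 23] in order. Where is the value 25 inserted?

Starting tree (level order): [8, None, 49, 23]
Insertion path: 8 -> 49 -> 23
Result: insert 25 as right child of 23
Final tree (level order): [8, None, 49, 23, None, None, 25]


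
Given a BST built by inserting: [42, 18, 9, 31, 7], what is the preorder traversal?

Tree insertion order: [42, 18, 9, 31, 7]
Tree (level-order array): [42, 18, None, 9, 31, 7]
Preorder traversal: [42, 18, 9, 7, 31]


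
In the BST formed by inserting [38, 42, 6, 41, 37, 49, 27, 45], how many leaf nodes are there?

Tree built from: [38, 42, 6, 41, 37, 49, 27, 45]
Tree (level-order array): [38, 6, 42, None, 37, 41, 49, 27, None, None, None, 45]
Rule: A leaf has 0 children.
Per-node child counts:
  node 38: 2 child(ren)
  node 6: 1 child(ren)
  node 37: 1 child(ren)
  node 27: 0 child(ren)
  node 42: 2 child(ren)
  node 41: 0 child(ren)
  node 49: 1 child(ren)
  node 45: 0 child(ren)
Matching nodes: [27, 41, 45]
Count of leaf nodes: 3


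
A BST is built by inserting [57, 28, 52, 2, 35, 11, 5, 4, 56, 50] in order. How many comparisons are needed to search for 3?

Search path for 3: 57 -> 28 -> 2 -> 11 -> 5 -> 4
Found: False
Comparisons: 6


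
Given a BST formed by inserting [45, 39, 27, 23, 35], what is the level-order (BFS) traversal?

Tree insertion order: [45, 39, 27, 23, 35]
Tree (level-order array): [45, 39, None, 27, None, 23, 35]
BFS from the root, enqueuing left then right child of each popped node:
  queue [45] -> pop 45, enqueue [39], visited so far: [45]
  queue [39] -> pop 39, enqueue [27], visited so far: [45, 39]
  queue [27] -> pop 27, enqueue [23, 35], visited so far: [45, 39, 27]
  queue [23, 35] -> pop 23, enqueue [none], visited so far: [45, 39, 27, 23]
  queue [35] -> pop 35, enqueue [none], visited so far: [45, 39, 27, 23, 35]
Result: [45, 39, 27, 23, 35]


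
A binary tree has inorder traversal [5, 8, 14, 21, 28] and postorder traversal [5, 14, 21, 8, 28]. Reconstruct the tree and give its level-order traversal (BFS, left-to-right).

Inorder:   [5, 8, 14, 21, 28]
Postorder: [5, 14, 21, 8, 28]
Algorithm: postorder visits root last, so walk postorder right-to-left;
each value is the root of the current inorder slice — split it at that
value, recurse on the right subtree first, then the left.
Recursive splits:
  root=28; inorder splits into left=[5, 8, 14, 21], right=[]
  root=8; inorder splits into left=[5], right=[14, 21]
  root=21; inorder splits into left=[14], right=[]
  root=14; inorder splits into left=[], right=[]
  root=5; inorder splits into left=[], right=[]
Reconstructed level-order: [28, 8, 5, 21, 14]


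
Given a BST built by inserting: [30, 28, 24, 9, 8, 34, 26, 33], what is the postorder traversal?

Tree insertion order: [30, 28, 24, 9, 8, 34, 26, 33]
Tree (level-order array): [30, 28, 34, 24, None, 33, None, 9, 26, None, None, 8]
Postorder traversal: [8, 9, 26, 24, 28, 33, 34, 30]


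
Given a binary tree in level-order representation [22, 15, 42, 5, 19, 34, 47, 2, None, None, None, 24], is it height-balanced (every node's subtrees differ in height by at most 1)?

Tree (level-order array): [22, 15, 42, 5, 19, 34, 47, 2, None, None, None, 24]
Definition: a tree is height-balanced if, at every node, |h(left) - h(right)| <= 1 (empty subtree has height -1).
Bottom-up per-node check:
  node 2: h_left=-1, h_right=-1, diff=0 [OK], height=0
  node 5: h_left=0, h_right=-1, diff=1 [OK], height=1
  node 19: h_left=-1, h_right=-1, diff=0 [OK], height=0
  node 15: h_left=1, h_right=0, diff=1 [OK], height=2
  node 24: h_left=-1, h_right=-1, diff=0 [OK], height=0
  node 34: h_left=0, h_right=-1, diff=1 [OK], height=1
  node 47: h_left=-1, h_right=-1, diff=0 [OK], height=0
  node 42: h_left=1, h_right=0, diff=1 [OK], height=2
  node 22: h_left=2, h_right=2, diff=0 [OK], height=3
All nodes satisfy the balance condition.
Result: Balanced


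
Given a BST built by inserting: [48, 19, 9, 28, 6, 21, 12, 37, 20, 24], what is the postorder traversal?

Tree insertion order: [48, 19, 9, 28, 6, 21, 12, 37, 20, 24]
Tree (level-order array): [48, 19, None, 9, 28, 6, 12, 21, 37, None, None, None, None, 20, 24]
Postorder traversal: [6, 12, 9, 20, 24, 21, 37, 28, 19, 48]


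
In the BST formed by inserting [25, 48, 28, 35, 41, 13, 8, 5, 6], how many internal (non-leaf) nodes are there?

Tree built from: [25, 48, 28, 35, 41, 13, 8, 5, 6]
Tree (level-order array): [25, 13, 48, 8, None, 28, None, 5, None, None, 35, None, 6, None, 41]
Rule: An internal node has at least one child.
Per-node child counts:
  node 25: 2 child(ren)
  node 13: 1 child(ren)
  node 8: 1 child(ren)
  node 5: 1 child(ren)
  node 6: 0 child(ren)
  node 48: 1 child(ren)
  node 28: 1 child(ren)
  node 35: 1 child(ren)
  node 41: 0 child(ren)
Matching nodes: [25, 13, 8, 5, 48, 28, 35]
Count of internal (non-leaf) nodes: 7


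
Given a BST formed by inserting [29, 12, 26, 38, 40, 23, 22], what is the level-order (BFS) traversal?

Tree insertion order: [29, 12, 26, 38, 40, 23, 22]
Tree (level-order array): [29, 12, 38, None, 26, None, 40, 23, None, None, None, 22]
BFS from the root, enqueuing left then right child of each popped node:
  queue [29] -> pop 29, enqueue [12, 38], visited so far: [29]
  queue [12, 38] -> pop 12, enqueue [26], visited so far: [29, 12]
  queue [38, 26] -> pop 38, enqueue [40], visited so far: [29, 12, 38]
  queue [26, 40] -> pop 26, enqueue [23], visited so far: [29, 12, 38, 26]
  queue [40, 23] -> pop 40, enqueue [none], visited so far: [29, 12, 38, 26, 40]
  queue [23] -> pop 23, enqueue [22], visited so far: [29, 12, 38, 26, 40, 23]
  queue [22] -> pop 22, enqueue [none], visited so far: [29, 12, 38, 26, 40, 23, 22]
Result: [29, 12, 38, 26, 40, 23, 22]


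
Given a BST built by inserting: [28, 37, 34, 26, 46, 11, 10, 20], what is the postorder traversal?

Tree insertion order: [28, 37, 34, 26, 46, 11, 10, 20]
Tree (level-order array): [28, 26, 37, 11, None, 34, 46, 10, 20]
Postorder traversal: [10, 20, 11, 26, 34, 46, 37, 28]


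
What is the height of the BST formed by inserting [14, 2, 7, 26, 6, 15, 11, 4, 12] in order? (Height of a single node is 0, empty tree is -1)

Insertion order: [14, 2, 7, 26, 6, 15, 11, 4, 12]
Tree (level-order array): [14, 2, 26, None, 7, 15, None, 6, 11, None, None, 4, None, None, 12]
Compute height bottom-up (empty subtree = -1):
  height(4) = 1 + max(-1, -1) = 0
  height(6) = 1 + max(0, -1) = 1
  height(12) = 1 + max(-1, -1) = 0
  height(11) = 1 + max(-1, 0) = 1
  height(7) = 1 + max(1, 1) = 2
  height(2) = 1 + max(-1, 2) = 3
  height(15) = 1 + max(-1, -1) = 0
  height(26) = 1 + max(0, -1) = 1
  height(14) = 1 + max(3, 1) = 4
Height = 4


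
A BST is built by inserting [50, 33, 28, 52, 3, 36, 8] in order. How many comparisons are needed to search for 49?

Search path for 49: 50 -> 33 -> 36
Found: False
Comparisons: 3


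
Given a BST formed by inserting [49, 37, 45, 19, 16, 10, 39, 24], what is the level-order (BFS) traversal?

Tree insertion order: [49, 37, 45, 19, 16, 10, 39, 24]
Tree (level-order array): [49, 37, None, 19, 45, 16, 24, 39, None, 10]
BFS from the root, enqueuing left then right child of each popped node:
  queue [49] -> pop 49, enqueue [37], visited so far: [49]
  queue [37] -> pop 37, enqueue [19, 45], visited so far: [49, 37]
  queue [19, 45] -> pop 19, enqueue [16, 24], visited so far: [49, 37, 19]
  queue [45, 16, 24] -> pop 45, enqueue [39], visited so far: [49, 37, 19, 45]
  queue [16, 24, 39] -> pop 16, enqueue [10], visited so far: [49, 37, 19, 45, 16]
  queue [24, 39, 10] -> pop 24, enqueue [none], visited so far: [49, 37, 19, 45, 16, 24]
  queue [39, 10] -> pop 39, enqueue [none], visited so far: [49, 37, 19, 45, 16, 24, 39]
  queue [10] -> pop 10, enqueue [none], visited so far: [49, 37, 19, 45, 16, 24, 39, 10]
Result: [49, 37, 19, 45, 16, 24, 39, 10]


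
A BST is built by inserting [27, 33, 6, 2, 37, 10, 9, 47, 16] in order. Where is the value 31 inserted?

Starting tree (level order): [27, 6, 33, 2, 10, None, 37, None, None, 9, 16, None, 47]
Insertion path: 27 -> 33
Result: insert 31 as left child of 33
Final tree (level order): [27, 6, 33, 2, 10, 31, 37, None, None, 9, 16, None, None, None, 47]


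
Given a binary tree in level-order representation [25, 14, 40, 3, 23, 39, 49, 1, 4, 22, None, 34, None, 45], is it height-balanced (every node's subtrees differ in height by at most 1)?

Tree (level-order array): [25, 14, 40, 3, 23, 39, 49, 1, 4, 22, None, 34, None, 45]
Definition: a tree is height-balanced if, at every node, |h(left) - h(right)| <= 1 (empty subtree has height -1).
Bottom-up per-node check:
  node 1: h_left=-1, h_right=-1, diff=0 [OK], height=0
  node 4: h_left=-1, h_right=-1, diff=0 [OK], height=0
  node 3: h_left=0, h_right=0, diff=0 [OK], height=1
  node 22: h_left=-1, h_right=-1, diff=0 [OK], height=0
  node 23: h_left=0, h_right=-1, diff=1 [OK], height=1
  node 14: h_left=1, h_right=1, diff=0 [OK], height=2
  node 34: h_left=-1, h_right=-1, diff=0 [OK], height=0
  node 39: h_left=0, h_right=-1, diff=1 [OK], height=1
  node 45: h_left=-1, h_right=-1, diff=0 [OK], height=0
  node 49: h_left=0, h_right=-1, diff=1 [OK], height=1
  node 40: h_left=1, h_right=1, diff=0 [OK], height=2
  node 25: h_left=2, h_right=2, diff=0 [OK], height=3
All nodes satisfy the balance condition.
Result: Balanced


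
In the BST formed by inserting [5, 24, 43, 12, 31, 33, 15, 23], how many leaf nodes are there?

Tree built from: [5, 24, 43, 12, 31, 33, 15, 23]
Tree (level-order array): [5, None, 24, 12, 43, None, 15, 31, None, None, 23, None, 33]
Rule: A leaf has 0 children.
Per-node child counts:
  node 5: 1 child(ren)
  node 24: 2 child(ren)
  node 12: 1 child(ren)
  node 15: 1 child(ren)
  node 23: 0 child(ren)
  node 43: 1 child(ren)
  node 31: 1 child(ren)
  node 33: 0 child(ren)
Matching nodes: [23, 33]
Count of leaf nodes: 2


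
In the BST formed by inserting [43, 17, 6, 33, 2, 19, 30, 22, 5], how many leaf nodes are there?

Tree built from: [43, 17, 6, 33, 2, 19, 30, 22, 5]
Tree (level-order array): [43, 17, None, 6, 33, 2, None, 19, None, None, 5, None, 30, None, None, 22]
Rule: A leaf has 0 children.
Per-node child counts:
  node 43: 1 child(ren)
  node 17: 2 child(ren)
  node 6: 1 child(ren)
  node 2: 1 child(ren)
  node 5: 0 child(ren)
  node 33: 1 child(ren)
  node 19: 1 child(ren)
  node 30: 1 child(ren)
  node 22: 0 child(ren)
Matching nodes: [5, 22]
Count of leaf nodes: 2


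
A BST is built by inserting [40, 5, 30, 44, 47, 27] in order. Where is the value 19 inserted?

Starting tree (level order): [40, 5, 44, None, 30, None, 47, 27]
Insertion path: 40 -> 5 -> 30 -> 27
Result: insert 19 as left child of 27
Final tree (level order): [40, 5, 44, None, 30, None, 47, 27, None, None, None, 19]


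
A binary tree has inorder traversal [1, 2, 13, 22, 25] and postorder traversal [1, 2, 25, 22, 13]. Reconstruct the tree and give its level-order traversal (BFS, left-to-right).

Inorder:   [1, 2, 13, 22, 25]
Postorder: [1, 2, 25, 22, 13]
Algorithm: postorder visits root last, so walk postorder right-to-left;
each value is the root of the current inorder slice — split it at that
value, recurse on the right subtree first, then the left.
Recursive splits:
  root=13; inorder splits into left=[1, 2], right=[22, 25]
  root=22; inorder splits into left=[], right=[25]
  root=25; inorder splits into left=[], right=[]
  root=2; inorder splits into left=[1], right=[]
  root=1; inorder splits into left=[], right=[]
Reconstructed level-order: [13, 2, 22, 1, 25]


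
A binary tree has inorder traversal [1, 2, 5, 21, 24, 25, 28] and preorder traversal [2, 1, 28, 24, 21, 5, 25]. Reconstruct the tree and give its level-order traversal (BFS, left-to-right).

Inorder:  [1, 2, 5, 21, 24, 25, 28]
Preorder: [2, 1, 28, 24, 21, 5, 25]
Algorithm: preorder visits root first, so consume preorder in order;
for each root, split the current inorder slice at that value into
left-subtree inorder and right-subtree inorder, then recurse.
Recursive splits:
  root=2; inorder splits into left=[1], right=[5, 21, 24, 25, 28]
  root=1; inorder splits into left=[], right=[]
  root=28; inorder splits into left=[5, 21, 24, 25], right=[]
  root=24; inorder splits into left=[5, 21], right=[25]
  root=21; inorder splits into left=[5], right=[]
  root=5; inorder splits into left=[], right=[]
  root=25; inorder splits into left=[], right=[]
Reconstructed level-order: [2, 1, 28, 24, 21, 25, 5]


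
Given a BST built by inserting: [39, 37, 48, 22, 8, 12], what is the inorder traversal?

Tree insertion order: [39, 37, 48, 22, 8, 12]
Tree (level-order array): [39, 37, 48, 22, None, None, None, 8, None, None, 12]
Inorder traversal: [8, 12, 22, 37, 39, 48]


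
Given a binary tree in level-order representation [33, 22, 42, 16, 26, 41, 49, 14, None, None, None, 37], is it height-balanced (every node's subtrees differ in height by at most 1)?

Tree (level-order array): [33, 22, 42, 16, 26, 41, 49, 14, None, None, None, 37]
Definition: a tree is height-balanced if, at every node, |h(left) - h(right)| <= 1 (empty subtree has height -1).
Bottom-up per-node check:
  node 14: h_left=-1, h_right=-1, diff=0 [OK], height=0
  node 16: h_left=0, h_right=-1, diff=1 [OK], height=1
  node 26: h_left=-1, h_right=-1, diff=0 [OK], height=0
  node 22: h_left=1, h_right=0, diff=1 [OK], height=2
  node 37: h_left=-1, h_right=-1, diff=0 [OK], height=0
  node 41: h_left=0, h_right=-1, diff=1 [OK], height=1
  node 49: h_left=-1, h_right=-1, diff=0 [OK], height=0
  node 42: h_left=1, h_right=0, diff=1 [OK], height=2
  node 33: h_left=2, h_right=2, diff=0 [OK], height=3
All nodes satisfy the balance condition.
Result: Balanced


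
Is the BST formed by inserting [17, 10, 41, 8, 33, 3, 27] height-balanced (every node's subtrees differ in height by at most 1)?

Tree (level-order array): [17, 10, 41, 8, None, 33, None, 3, None, 27]
Definition: a tree is height-balanced if, at every node, |h(left) - h(right)| <= 1 (empty subtree has height -1).
Bottom-up per-node check:
  node 3: h_left=-1, h_right=-1, diff=0 [OK], height=0
  node 8: h_left=0, h_right=-1, diff=1 [OK], height=1
  node 10: h_left=1, h_right=-1, diff=2 [FAIL (|1--1|=2 > 1)], height=2
  node 27: h_left=-1, h_right=-1, diff=0 [OK], height=0
  node 33: h_left=0, h_right=-1, diff=1 [OK], height=1
  node 41: h_left=1, h_right=-1, diff=2 [FAIL (|1--1|=2 > 1)], height=2
  node 17: h_left=2, h_right=2, diff=0 [OK], height=3
Node 10 violates the condition: |1 - -1| = 2 > 1.
Result: Not balanced


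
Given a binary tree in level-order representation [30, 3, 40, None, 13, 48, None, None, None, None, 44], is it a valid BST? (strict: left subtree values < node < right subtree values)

Level-order array: [30, 3, 40, None, 13, 48, None, None, None, None, 44]
Validate using subtree bounds (lo, hi): at each node, require lo < value < hi,
then recurse left with hi=value and right with lo=value.
Preorder trace (stopping at first violation):
  at node 30 with bounds (-inf, +inf): OK
  at node 3 with bounds (-inf, 30): OK
  at node 13 with bounds (3, 30): OK
  at node 40 with bounds (30, +inf): OK
  at node 48 with bounds (30, 40): VIOLATION
Node 48 violates its bound: not (30 < 48 < 40).
Result: Not a valid BST


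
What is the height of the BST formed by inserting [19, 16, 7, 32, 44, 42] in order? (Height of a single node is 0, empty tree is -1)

Insertion order: [19, 16, 7, 32, 44, 42]
Tree (level-order array): [19, 16, 32, 7, None, None, 44, None, None, 42]
Compute height bottom-up (empty subtree = -1):
  height(7) = 1 + max(-1, -1) = 0
  height(16) = 1 + max(0, -1) = 1
  height(42) = 1 + max(-1, -1) = 0
  height(44) = 1 + max(0, -1) = 1
  height(32) = 1 + max(-1, 1) = 2
  height(19) = 1 + max(1, 2) = 3
Height = 3


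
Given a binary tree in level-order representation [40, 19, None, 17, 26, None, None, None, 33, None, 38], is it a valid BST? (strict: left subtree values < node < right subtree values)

Level-order array: [40, 19, None, 17, 26, None, None, None, 33, None, 38]
Validate using subtree bounds (lo, hi): at each node, require lo < value < hi,
then recurse left with hi=value and right with lo=value.
Preorder trace (stopping at first violation):
  at node 40 with bounds (-inf, +inf): OK
  at node 19 with bounds (-inf, 40): OK
  at node 17 with bounds (-inf, 19): OK
  at node 26 with bounds (19, 40): OK
  at node 33 with bounds (26, 40): OK
  at node 38 with bounds (33, 40): OK
No violation found at any node.
Result: Valid BST


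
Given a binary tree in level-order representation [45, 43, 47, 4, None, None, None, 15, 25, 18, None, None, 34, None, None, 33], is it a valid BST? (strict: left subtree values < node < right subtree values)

Level-order array: [45, 43, 47, 4, None, None, None, 15, 25, 18, None, None, 34, None, None, 33]
Validate using subtree bounds (lo, hi): at each node, require lo < value < hi,
then recurse left with hi=value and right with lo=value.
Preorder trace (stopping at first violation):
  at node 45 with bounds (-inf, +inf): OK
  at node 43 with bounds (-inf, 45): OK
  at node 4 with bounds (-inf, 43): OK
  at node 15 with bounds (-inf, 4): VIOLATION
Node 15 violates its bound: not (-inf < 15 < 4).
Result: Not a valid BST


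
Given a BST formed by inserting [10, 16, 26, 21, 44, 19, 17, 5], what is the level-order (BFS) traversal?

Tree insertion order: [10, 16, 26, 21, 44, 19, 17, 5]
Tree (level-order array): [10, 5, 16, None, None, None, 26, 21, 44, 19, None, None, None, 17]
BFS from the root, enqueuing left then right child of each popped node:
  queue [10] -> pop 10, enqueue [5, 16], visited so far: [10]
  queue [5, 16] -> pop 5, enqueue [none], visited so far: [10, 5]
  queue [16] -> pop 16, enqueue [26], visited so far: [10, 5, 16]
  queue [26] -> pop 26, enqueue [21, 44], visited so far: [10, 5, 16, 26]
  queue [21, 44] -> pop 21, enqueue [19], visited so far: [10, 5, 16, 26, 21]
  queue [44, 19] -> pop 44, enqueue [none], visited so far: [10, 5, 16, 26, 21, 44]
  queue [19] -> pop 19, enqueue [17], visited so far: [10, 5, 16, 26, 21, 44, 19]
  queue [17] -> pop 17, enqueue [none], visited so far: [10, 5, 16, 26, 21, 44, 19, 17]
Result: [10, 5, 16, 26, 21, 44, 19, 17]


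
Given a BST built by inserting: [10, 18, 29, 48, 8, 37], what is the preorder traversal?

Tree insertion order: [10, 18, 29, 48, 8, 37]
Tree (level-order array): [10, 8, 18, None, None, None, 29, None, 48, 37]
Preorder traversal: [10, 8, 18, 29, 48, 37]


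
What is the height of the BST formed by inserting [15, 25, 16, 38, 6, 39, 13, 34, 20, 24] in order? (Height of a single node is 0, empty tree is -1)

Insertion order: [15, 25, 16, 38, 6, 39, 13, 34, 20, 24]
Tree (level-order array): [15, 6, 25, None, 13, 16, 38, None, None, None, 20, 34, 39, None, 24]
Compute height bottom-up (empty subtree = -1):
  height(13) = 1 + max(-1, -1) = 0
  height(6) = 1 + max(-1, 0) = 1
  height(24) = 1 + max(-1, -1) = 0
  height(20) = 1 + max(-1, 0) = 1
  height(16) = 1 + max(-1, 1) = 2
  height(34) = 1 + max(-1, -1) = 0
  height(39) = 1 + max(-1, -1) = 0
  height(38) = 1 + max(0, 0) = 1
  height(25) = 1 + max(2, 1) = 3
  height(15) = 1 + max(1, 3) = 4
Height = 4


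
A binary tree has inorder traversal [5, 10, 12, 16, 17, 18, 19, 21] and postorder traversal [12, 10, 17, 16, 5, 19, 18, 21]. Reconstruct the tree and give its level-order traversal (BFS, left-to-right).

Inorder:   [5, 10, 12, 16, 17, 18, 19, 21]
Postorder: [12, 10, 17, 16, 5, 19, 18, 21]
Algorithm: postorder visits root last, so walk postorder right-to-left;
each value is the root of the current inorder slice — split it at that
value, recurse on the right subtree first, then the left.
Recursive splits:
  root=21; inorder splits into left=[5, 10, 12, 16, 17, 18, 19], right=[]
  root=18; inorder splits into left=[5, 10, 12, 16, 17], right=[19]
  root=19; inorder splits into left=[], right=[]
  root=5; inorder splits into left=[], right=[10, 12, 16, 17]
  root=16; inorder splits into left=[10, 12], right=[17]
  root=17; inorder splits into left=[], right=[]
  root=10; inorder splits into left=[], right=[12]
  root=12; inorder splits into left=[], right=[]
Reconstructed level-order: [21, 18, 5, 19, 16, 10, 17, 12]


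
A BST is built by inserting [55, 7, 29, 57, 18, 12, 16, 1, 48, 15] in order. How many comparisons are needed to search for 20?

Search path for 20: 55 -> 7 -> 29 -> 18
Found: False
Comparisons: 4


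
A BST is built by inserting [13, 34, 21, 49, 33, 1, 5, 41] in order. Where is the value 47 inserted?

Starting tree (level order): [13, 1, 34, None, 5, 21, 49, None, None, None, 33, 41]
Insertion path: 13 -> 34 -> 49 -> 41
Result: insert 47 as right child of 41
Final tree (level order): [13, 1, 34, None, 5, 21, 49, None, None, None, 33, 41, None, None, None, None, 47]


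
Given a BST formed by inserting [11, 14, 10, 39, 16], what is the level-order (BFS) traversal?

Tree insertion order: [11, 14, 10, 39, 16]
Tree (level-order array): [11, 10, 14, None, None, None, 39, 16]
BFS from the root, enqueuing left then right child of each popped node:
  queue [11] -> pop 11, enqueue [10, 14], visited so far: [11]
  queue [10, 14] -> pop 10, enqueue [none], visited so far: [11, 10]
  queue [14] -> pop 14, enqueue [39], visited so far: [11, 10, 14]
  queue [39] -> pop 39, enqueue [16], visited so far: [11, 10, 14, 39]
  queue [16] -> pop 16, enqueue [none], visited so far: [11, 10, 14, 39, 16]
Result: [11, 10, 14, 39, 16]


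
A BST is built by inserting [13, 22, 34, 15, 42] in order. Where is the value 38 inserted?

Starting tree (level order): [13, None, 22, 15, 34, None, None, None, 42]
Insertion path: 13 -> 22 -> 34 -> 42
Result: insert 38 as left child of 42
Final tree (level order): [13, None, 22, 15, 34, None, None, None, 42, 38]


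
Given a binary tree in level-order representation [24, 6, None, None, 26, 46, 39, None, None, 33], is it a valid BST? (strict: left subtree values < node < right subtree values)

Level-order array: [24, 6, None, None, 26, 46, 39, None, None, 33]
Validate using subtree bounds (lo, hi): at each node, require lo < value < hi,
then recurse left with hi=value and right with lo=value.
Preorder trace (stopping at first violation):
  at node 24 with bounds (-inf, +inf): OK
  at node 6 with bounds (-inf, 24): OK
  at node 26 with bounds (6, 24): VIOLATION
Node 26 violates its bound: not (6 < 26 < 24).
Result: Not a valid BST


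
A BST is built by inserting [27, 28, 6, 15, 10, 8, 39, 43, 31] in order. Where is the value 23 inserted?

Starting tree (level order): [27, 6, 28, None, 15, None, 39, 10, None, 31, 43, 8]
Insertion path: 27 -> 6 -> 15
Result: insert 23 as right child of 15
Final tree (level order): [27, 6, 28, None, 15, None, 39, 10, 23, 31, 43, 8]


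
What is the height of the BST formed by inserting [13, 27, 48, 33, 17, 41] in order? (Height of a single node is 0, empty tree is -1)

Insertion order: [13, 27, 48, 33, 17, 41]
Tree (level-order array): [13, None, 27, 17, 48, None, None, 33, None, None, 41]
Compute height bottom-up (empty subtree = -1):
  height(17) = 1 + max(-1, -1) = 0
  height(41) = 1 + max(-1, -1) = 0
  height(33) = 1 + max(-1, 0) = 1
  height(48) = 1 + max(1, -1) = 2
  height(27) = 1 + max(0, 2) = 3
  height(13) = 1 + max(-1, 3) = 4
Height = 4


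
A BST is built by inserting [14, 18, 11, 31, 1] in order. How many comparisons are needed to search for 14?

Search path for 14: 14
Found: True
Comparisons: 1


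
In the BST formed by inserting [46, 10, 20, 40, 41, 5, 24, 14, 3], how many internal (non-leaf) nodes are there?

Tree built from: [46, 10, 20, 40, 41, 5, 24, 14, 3]
Tree (level-order array): [46, 10, None, 5, 20, 3, None, 14, 40, None, None, None, None, 24, 41]
Rule: An internal node has at least one child.
Per-node child counts:
  node 46: 1 child(ren)
  node 10: 2 child(ren)
  node 5: 1 child(ren)
  node 3: 0 child(ren)
  node 20: 2 child(ren)
  node 14: 0 child(ren)
  node 40: 2 child(ren)
  node 24: 0 child(ren)
  node 41: 0 child(ren)
Matching nodes: [46, 10, 5, 20, 40]
Count of internal (non-leaf) nodes: 5


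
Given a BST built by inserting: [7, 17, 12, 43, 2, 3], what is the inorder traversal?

Tree insertion order: [7, 17, 12, 43, 2, 3]
Tree (level-order array): [7, 2, 17, None, 3, 12, 43]
Inorder traversal: [2, 3, 7, 12, 17, 43]


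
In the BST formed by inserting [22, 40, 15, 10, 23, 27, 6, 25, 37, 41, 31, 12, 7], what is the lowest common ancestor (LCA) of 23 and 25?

Tree insertion order: [22, 40, 15, 10, 23, 27, 6, 25, 37, 41, 31, 12, 7]
Tree (level-order array): [22, 15, 40, 10, None, 23, 41, 6, 12, None, 27, None, None, None, 7, None, None, 25, 37, None, None, None, None, 31]
In a BST, the LCA of p=23, q=25 is the first node v on the
root-to-leaf path with p <= v <= q (go left if both < v, right if both > v).
Walk from root:
  at 22: both 23 and 25 > 22, go right
  at 40: both 23 and 25 < 40, go left
  at 23: 23 <= 23 <= 25, this is the LCA
LCA = 23


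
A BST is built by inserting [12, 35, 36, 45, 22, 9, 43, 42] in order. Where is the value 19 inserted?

Starting tree (level order): [12, 9, 35, None, None, 22, 36, None, None, None, 45, 43, None, 42]
Insertion path: 12 -> 35 -> 22
Result: insert 19 as left child of 22
Final tree (level order): [12, 9, 35, None, None, 22, 36, 19, None, None, 45, None, None, 43, None, 42]


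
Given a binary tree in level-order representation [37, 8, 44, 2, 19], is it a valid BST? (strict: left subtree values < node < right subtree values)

Level-order array: [37, 8, 44, 2, 19]
Validate using subtree bounds (lo, hi): at each node, require lo < value < hi,
then recurse left with hi=value and right with lo=value.
Preorder trace (stopping at first violation):
  at node 37 with bounds (-inf, +inf): OK
  at node 8 with bounds (-inf, 37): OK
  at node 2 with bounds (-inf, 8): OK
  at node 19 with bounds (8, 37): OK
  at node 44 with bounds (37, +inf): OK
No violation found at any node.
Result: Valid BST


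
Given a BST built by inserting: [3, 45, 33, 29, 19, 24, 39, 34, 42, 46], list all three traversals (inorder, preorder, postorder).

Tree insertion order: [3, 45, 33, 29, 19, 24, 39, 34, 42, 46]
Tree (level-order array): [3, None, 45, 33, 46, 29, 39, None, None, 19, None, 34, 42, None, 24]
Inorder (L, root, R): [3, 19, 24, 29, 33, 34, 39, 42, 45, 46]
Preorder (root, L, R): [3, 45, 33, 29, 19, 24, 39, 34, 42, 46]
Postorder (L, R, root): [24, 19, 29, 34, 42, 39, 33, 46, 45, 3]


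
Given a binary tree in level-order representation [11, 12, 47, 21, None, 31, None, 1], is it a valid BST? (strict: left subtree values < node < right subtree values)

Level-order array: [11, 12, 47, 21, None, 31, None, 1]
Validate using subtree bounds (lo, hi): at each node, require lo < value < hi,
then recurse left with hi=value and right with lo=value.
Preorder trace (stopping at first violation):
  at node 11 with bounds (-inf, +inf): OK
  at node 12 with bounds (-inf, 11): VIOLATION
Node 12 violates its bound: not (-inf < 12 < 11).
Result: Not a valid BST


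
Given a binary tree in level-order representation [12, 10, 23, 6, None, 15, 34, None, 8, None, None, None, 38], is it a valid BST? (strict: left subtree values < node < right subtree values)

Level-order array: [12, 10, 23, 6, None, 15, 34, None, 8, None, None, None, 38]
Validate using subtree bounds (lo, hi): at each node, require lo < value < hi,
then recurse left with hi=value and right with lo=value.
Preorder trace (stopping at first violation):
  at node 12 with bounds (-inf, +inf): OK
  at node 10 with bounds (-inf, 12): OK
  at node 6 with bounds (-inf, 10): OK
  at node 8 with bounds (6, 10): OK
  at node 23 with bounds (12, +inf): OK
  at node 15 with bounds (12, 23): OK
  at node 34 with bounds (23, +inf): OK
  at node 38 with bounds (34, +inf): OK
No violation found at any node.
Result: Valid BST


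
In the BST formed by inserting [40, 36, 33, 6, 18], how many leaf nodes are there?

Tree built from: [40, 36, 33, 6, 18]
Tree (level-order array): [40, 36, None, 33, None, 6, None, None, 18]
Rule: A leaf has 0 children.
Per-node child counts:
  node 40: 1 child(ren)
  node 36: 1 child(ren)
  node 33: 1 child(ren)
  node 6: 1 child(ren)
  node 18: 0 child(ren)
Matching nodes: [18]
Count of leaf nodes: 1


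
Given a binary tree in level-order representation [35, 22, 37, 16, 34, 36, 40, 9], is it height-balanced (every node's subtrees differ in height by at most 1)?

Tree (level-order array): [35, 22, 37, 16, 34, 36, 40, 9]
Definition: a tree is height-balanced if, at every node, |h(left) - h(right)| <= 1 (empty subtree has height -1).
Bottom-up per-node check:
  node 9: h_left=-1, h_right=-1, diff=0 [OK], height=0
  node 16: h_left=0, h_right=-1, diff=1 [OK], height=1
  node 34: h_left=-1, h_right=-1, diff=0 [OK], height=0
  node 22: h_left=1, h_right=0, diff=1 [OK], height=2
  node 36: h_left=-1, h_right=-1, diff=0 [OK], height=0
  node 40: h_left=-1, h_right=-1, diff=0 [OK], height=0
  node 37: h_left=0, h_right=0, diff=0 [OK], height=1
  node 35: h_left=2, h_right=1, diff=1 [OK], height=3
All nodes satisfy the balance condition.
Result: Balanced


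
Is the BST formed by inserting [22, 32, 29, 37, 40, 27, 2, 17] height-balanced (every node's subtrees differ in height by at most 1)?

Tree (level-order array): [22, 2, 32, None, 17, 29, 37, None, None, 27, None, None, 40]
Definition: a tree is height-balanced if, at every node, |h(left) - h(right)| <= 1 (empty subtree has height -1).
Bottom-up per-node check:
  node 17: h_left=-1, h_right=-1, diff=0 [OK], height=0
  node 2: h_left=-1, h_right=0, diff=1 [OK], height=1
  node 27: h_left=-1, h_right=-1, diff=0 [OK], height=0
  node 29: h_left=0, h_right=-1, diff=1 [OK], height=1
  node 40: h_left=-1, h_right=-1, diff=0 [OK], height=0
  node 37: h_left=-1, h_right=0, diff=1 [OK], height=1
  node 32: h_left=1, h_right=1, diff=0 [OK], height=2
  node 22: h_left=1, h_right=2, diff=1 [OK], height=3
All nodes satisfy the balance condition.
Result: Balanced


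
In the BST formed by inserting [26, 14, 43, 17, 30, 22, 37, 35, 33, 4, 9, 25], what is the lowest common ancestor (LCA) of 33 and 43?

Tree insertion order: [26, 14, 43, 17, 30, 22, 37, 35, 33, 4, 9, 25]
Tree (level-order array): [26, 14, 43, 4, 17, 30, None, None, 9, None, 22, None, 37, None, None, None, 25, 35, None, None, None, 33]
In a BST, the LCA of p=33, q=43 is the first node v on the
root-to-leaf path with p <= v <= q (go left if both < v, right if both > v).
Walk from root:
  at 26: both 33 and 43 > 26, go right
  at 43: 33 <= 43 <= 43, this is the LCA
LCA = 43


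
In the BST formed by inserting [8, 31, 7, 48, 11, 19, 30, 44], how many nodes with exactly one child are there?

Tree built from: [8, 31, 7, 48, 11, 19, 30, 44]
Tree (level-order array): [8, 7, 31, None, None, 11, 48, None, 19, 44, None, None, 30]
Rule: These are nodes with exactly 1 non-null child.
Per-node child counts:
  node 8: 2 child(ren)
  node 7: 0 child(ren)
  node 31: 2 child(ren)
  node 11: 1 child(ren)
  node 19: 1 child(ren)
  node 30: 0 child(ren)
  node 48: 1 child(ren)
  node 44: 0 child(ren)
Matching nodes: [11, 19, 48]
Count of nodes with exactly one child: 3


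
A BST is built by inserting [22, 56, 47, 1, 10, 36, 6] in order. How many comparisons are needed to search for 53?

Search path for 53: 22 -> 56 -> 47
Found: False
Comparisons: 3


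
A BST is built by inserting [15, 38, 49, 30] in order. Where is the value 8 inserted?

Starting tree (level order): [15, None, 38, 30, 49]
Insertion path: 15
Result: insert 8 as left child of 15
Final tree (level order): [15, 8, 38, None, None, 30, 49]


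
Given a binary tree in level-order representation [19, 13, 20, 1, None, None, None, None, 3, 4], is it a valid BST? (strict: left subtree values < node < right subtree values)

Level-order array: [19, 13, 20, 1, None, None, None, None, 3, 4]
Validate using subtree bounds (lo, hi): at each node, require lo < value < hi,
then recurse left with hi=value and right with lo=value.
Preorder trace (stopping at first violation):
  at node 19 with bounds (-inf, +inf): OK
  at node 13 with bounds (-inf, 19): OK
  at node 1 with bounds (-inf, 13): OK
  at node 3 with bounds (1, 13): OK
  at node 4 with bounds (1, 3): VIOLATION
Node 4 violates its bound: not (1 < 4 < 3).
Result: Not a valid BST


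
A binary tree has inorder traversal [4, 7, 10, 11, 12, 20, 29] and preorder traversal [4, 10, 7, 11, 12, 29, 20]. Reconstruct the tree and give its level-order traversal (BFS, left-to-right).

Inorder:  [4, 7, 10, 11, 12, 20, 29]
Preorder: [4, 10, 7, 11, 12, 29, 20]
Algorithm: preorder visits root first, so consume preorder in order;
for each root, split the current inorder slice at that value into
left-subtree inorder and right-subtree inorder, then recurse.
Recursive splits:
  root=4; inorder splits into left=[], right=[7, 10, 11, 12, 20, 29]
  root=10; inorder splits into left=[7], right=[11, 12, 20, 29]
  root=7; inorder splits into left=[], right=[]
  root=11; inorder splits into left=[], right=[12, 20, 29]
  root=12; inorder splits into left=[], right=[20, 29]
  root=29; inorder splits into left=[20], right=[]
  root=20; inorder splits into left=[], right=[]
Reconstructed level-order: [4, 10, 7, 11, 12, 29, 20]


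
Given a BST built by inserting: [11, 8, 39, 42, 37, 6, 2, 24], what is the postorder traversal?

Tree insertion order: [11, 8, 39, 42, 37, 6, 2, 24]
Tree (level-order array): [11, 8, 39, 6, None, 37, 42, 2, None, 24]
Postorder traversal: [2, 6, 8, 24, 37, 42, 39, 11]


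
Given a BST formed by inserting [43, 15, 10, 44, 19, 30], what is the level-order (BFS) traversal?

Tree insertion order: [43, 15, 10, 44, 19, 30]
Tree (level-order array): [43, 15, 44, 10, 19, None, None, None, None, None, 30]
BFS from the root, enqueuing left then right child of each popped node:
  queue [43] -> pop 43, enqueue [15, 44], visited so far: [43]
  queue [15, 44] -> pop 15, enqueue [10, 19], visited so far: [43, 15]
  queue [44, 10, 19] -> pop 44, enqueue [none], visited so far: [43, 15, 44]
  queue [10, 19] -> pop 10, enqueue [none], visited so far: [43, 15, 44, 10]
  queue [19] -> pop 19, enqueue [30], visited so far: [43, 15, 44, 10, 19]
  queue [30] -> pop 30, enqueue [none], visited so far: [43, 15, 44, 10, 19, 30]
Result: [43, 15, 44, 10, 19, 30]


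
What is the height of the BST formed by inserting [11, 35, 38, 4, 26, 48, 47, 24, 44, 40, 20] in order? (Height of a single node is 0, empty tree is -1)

Insertion order: [11, 35, 38, 4, 26, 48, 47, 24, 44, 40, 20]
Tree (level-order array): [11, 4, 35, None, None, 26, 38, 24, None, None, 48, 20, None, 47, None, None, None, 44, None, 40]
Compute height bottom-up (empty subtree = -1):
  height(4) = 1 + max(-1, -1) = 0
  height(20) = 1 + max(-1, -1) = 0
  height(24) = 1 + max(0, -1) = 1
  height(26) = 1 + max(1, -1) = 2
  height(40) = 1 + max(-1, -1) = 0
  height(44) = 1 + max(0, -1) = 1
  height(47) = 1 + max(1, -1) = 2
  height(48) = 1 + max(2, -1) = 3
  height(38) = 1 + max(-1, 3) = 4
  height(35) = 1 + max(2, 4) = 5
  height(11) = 1 + max(0, 5) = 6
Height = 6


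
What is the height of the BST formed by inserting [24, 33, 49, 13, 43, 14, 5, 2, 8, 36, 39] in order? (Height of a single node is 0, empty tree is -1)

Insertion order: [24, 33, 49, 13, 43, 14, 5, 2, 8, 36, 39]
Tree (level-order array): [24, 13, 33, 5, 14, None, 49, 2, 8, None, None, 43, None, None, None, None, None, 36, None, None, 39]
Compute height bottom-up (empty subtree = -1):
  height(2) = 1 + max(-1, -1) = 0
  height(8) = 1 + max(-1, -1) = 0
  height(5) = 1 + max(0, 0) = 1
  height(14) = 1 + max(-1, -1) = 0
  height(13) = 1 + max(1, 0) = 2
  height(39) = 1 + max(-1, -1) = 0
  height(36) = 1 + max(-1, 0) = 1
  height(43) = 1 + max(1, -1) = 2
  height(49) = 1 + max(2, -1) = 3
  height(33) = 1 + max(-1, 3) = 4
  height(24) = 1 + max(2, 4) = 5
Height = 5


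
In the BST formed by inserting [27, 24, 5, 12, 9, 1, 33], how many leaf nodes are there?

Tree built from: [27, 24, 5, 12, 9, 1, 33]
Tree (level-order array): [27, 24, 33, 5, None, None, None, 1, 12, None, None, 9]
Rule: A leaf has 0 children.
Per-node child counts:
  node 27: 2 child(ren)
  node 24: 1 child(ren)
  node 5: 2 child(ren)
  node 1: 0 child(ren)
  node 12: 1 child(ren)
  node 9: 0 child(ren)
  node 33: 0 child(ren)
Matching nodes: [1, 9, 33]
Count of leaf nodes: 3


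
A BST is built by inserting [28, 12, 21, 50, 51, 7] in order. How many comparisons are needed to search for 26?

Search path for 26: 28 -> 12 -> 21
Found: False
Comparisons: 3


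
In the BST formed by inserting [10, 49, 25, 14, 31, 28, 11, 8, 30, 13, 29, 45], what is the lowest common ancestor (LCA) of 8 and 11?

Tree insertion order: [10, 49, 25, 14, 31, 28, 11, 8, 30, 13, 29, 45]
Tree (level-order array): [10, 8, 49, None, None, 25, None, 14, 31, 11, None, 28, 45, None, 13, None, 30, None, None, None, None, 29]
In a BST, the LCA of p=8, q=11 is the first node v on the
root-to-leaf path with p <= v <= q (go left if both < v, right if both > v).
Walk from root:
  at 10: 8 <= 10 <= 11, this is the LCA
LCA = 10


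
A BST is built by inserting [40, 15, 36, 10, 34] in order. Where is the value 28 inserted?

Starting tree (level order): [40, 15, None, 10, 36, None, None, 34]
Insertion path: 40 -> 15 -> 36 -> 34
Result: insert 28 as left child of 34
Final tree (level order): [40, 15, None, 10, 36, None, None, 34, None, 28]


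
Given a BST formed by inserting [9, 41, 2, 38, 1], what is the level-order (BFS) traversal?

Tree insertion order: [9, 41, 2, 38, 1]
Tree (level-order array): [9, 2, 41, 1, None, 38]
BFS from the root, enqueuing left then right child of each popped node:
  queue [9] -> pop 9, enqueue [2, 41], visited so far: [9]
  queue [2, 41] -> pop 2, enqueue [1], visited so far: [9, 2]
  queue [41, 1] -> pop 41, enqueue [38], visited so far: [9, 2, 41]
  queue [1, 38] -> pop 1, enqueue [none], visited so far: [9, 2, 41, 1]
  queue [38] -> pop 38, enqueue [none], visited so far: [9, 2, 41, 1, 38]
Result: [9, 2, 41, 1, 38]


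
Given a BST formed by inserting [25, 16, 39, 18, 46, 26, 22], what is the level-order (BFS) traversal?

Tree insertion order: [25, 16, 39, 18, 46, 26, 22]
Tree (level-order array): [25, 16, 39, None, 18, 26, 46, None, 22]
BFS from the root, enqueuing left then right child of each popped node:
  queue [25] -> pop 25, enqueue [16, 39], visited so far: [25]
  queue [16, 39] -> pop 16, enqueue [18], visited so far: [25, 16]
  queue [39, 18] -> pop 39, enqueue [26, 46], visited so far: [25, 16, 39]
  queue [18, 26, 46] -> pop 18, enqueue [22], visited so far: [25, 16, 39, 18]
  queue [26, 46, 22] -> pop 26, enqueue [none], visited so far: [25, 16, 39, 18, 26]
  queue [46, 22] -> pop 46, enqueue [none], visited so far: [25, 16, 39, 18, 26, 46]
  queue [22] -> pop 22, enqueue [none], visited so far: [25, 16, 39, 18, 26, 46, 22]
Result: [25, 16, 39, 18, 26, 46, 22]


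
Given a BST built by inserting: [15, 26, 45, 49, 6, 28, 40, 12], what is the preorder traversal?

Tree insertion order: [15, 26, 45, 49, 6, 28, 40, 12]
Tree (level-order array): [15, 6, 26, None, 12, None, 45, None, None, 28, 49, None, 40]
Preorder traversal: [15, 6, 12, 26, 45, 28, 40, 49]


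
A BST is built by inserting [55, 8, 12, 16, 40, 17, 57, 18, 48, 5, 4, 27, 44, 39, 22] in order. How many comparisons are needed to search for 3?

Search path for 3: 55 -> 8 -> 5 -> 4
Found: False
Comparisons: 4


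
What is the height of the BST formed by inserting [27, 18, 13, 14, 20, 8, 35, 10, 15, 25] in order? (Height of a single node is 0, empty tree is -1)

Insertion order: [27, 18, 13, 14, 20, 8, 35, 10, 15, 25]
Tree (level-order array): [27, 18, 35, 13, 20, None, None, 8, 14, None, 25, None, 10, None, 15]
Compute height bottom-up (empty subtree = -1):
  height(10) = 1 + max(-1, -1) = 0
  height(8) = 1 + max(-1, 0) = 1
  height(15) = 1 + max(-1, -1) = 0
  height(14) = 1 + max(-1, 0) = 1
  height(13) = 1 + max(1, 1) = 2
  height(25) = 1 + max(-1, -1) = 0
  height(20) = 1 + max(-1, 0) = 1
  height(18) = 1 + max(2, 1) = 3
  height(35) = 1 + max(-1, -1) = 0
  height(27) = 1 + max(3, 0) = 4
Height = 4
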